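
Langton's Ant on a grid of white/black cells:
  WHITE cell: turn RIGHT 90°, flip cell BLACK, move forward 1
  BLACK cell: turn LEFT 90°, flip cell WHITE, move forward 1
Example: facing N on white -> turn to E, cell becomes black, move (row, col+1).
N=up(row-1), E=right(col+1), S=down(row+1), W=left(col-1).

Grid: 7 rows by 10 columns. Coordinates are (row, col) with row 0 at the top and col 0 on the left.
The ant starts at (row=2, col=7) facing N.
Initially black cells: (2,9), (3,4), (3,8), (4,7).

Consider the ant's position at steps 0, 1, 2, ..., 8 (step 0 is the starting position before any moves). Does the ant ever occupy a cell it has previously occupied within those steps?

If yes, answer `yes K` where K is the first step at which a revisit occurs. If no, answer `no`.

Answer: yes 6

Derivation:
Step 1: on WHITE (2,7): turn R to E, flip to black, move to (2,8). |black|=5 — new cell
Step 2: on WHITE (2,8): turn R to S, flip to black, move to (3,8). |black|=6 — new cell
Step 3: on BLACK (3,8): turn L to E, flip to white, move to (3,9). |black|=5 — new cell
Step 4: on WHITE (3,9): turn R to S, flip to black, move to (4,9). |black|=6 — new cell
Step 5: on WHITE (4,9): turn R to W, flip to black, move to (4,8). |black|=7 — new cell
Step 6: on WHITE (4,8): turn R to N, flip to black, move to (3,8). |black|=8 — REVISIT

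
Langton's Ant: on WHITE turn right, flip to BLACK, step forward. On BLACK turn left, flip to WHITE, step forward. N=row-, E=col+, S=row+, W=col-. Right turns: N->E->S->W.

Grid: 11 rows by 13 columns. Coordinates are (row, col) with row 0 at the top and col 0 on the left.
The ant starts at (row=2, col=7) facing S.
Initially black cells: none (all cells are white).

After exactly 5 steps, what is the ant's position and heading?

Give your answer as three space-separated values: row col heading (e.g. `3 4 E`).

Answer: 2 8 E

Derivation:
Step 1: on WHITE (2,7): turn R to W, flip to black, move to (2,6). |black|=1
Step 2: on WHITE (2,6): turn R to N, flip to black, move to (1,6). |black|=2
Step 3: on WHITE (1,6): turn R to E, flip to black, move to (1,7). |black|=3
Step 4: on WHITE (1,7): turn R to S, flip to black, move to (2,7). |black|=4
Step 5: on BLACK (2,7): turn L to E, flip to white, move to (2,8). |black|=3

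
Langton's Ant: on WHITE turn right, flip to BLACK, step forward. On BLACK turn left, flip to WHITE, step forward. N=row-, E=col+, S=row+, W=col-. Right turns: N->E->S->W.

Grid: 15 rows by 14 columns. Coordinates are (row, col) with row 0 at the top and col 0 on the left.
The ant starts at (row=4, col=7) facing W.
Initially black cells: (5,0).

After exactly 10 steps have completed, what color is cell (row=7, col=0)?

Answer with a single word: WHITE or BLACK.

Answer: WHITE

Derivation:
Step 1: on WHITE (4,7): turn R to N, flip to black, move to (3,7). |black|=2
Step 2: on WHITE (3,7): turn R to E, flip to black, move to (3,8). |black|=3
Step 3: on WHITE (3,8): turn R to S, flip to black, move to (4,8). |black|=4
Step 4: on WHITE (4,8): turn R to W, flip to black, move to (4,7). |black|=5
Step 5: on BLACK (4,7): turn L to S, flip to white, move to (5,7). |black|=4
Step 6: on WHITE (5,7): turn R to W, flip to black, move to (5,6). |black|=5
Step 7: on WHITE (5,6): turn R to N, flip to black, move to (4,6). |black|=6
Step 8: on WHITE (4,6): turn R to E, flip to black, move to (4,7). |black|=7
Step 9: on WHITE (4,7): turn R to S, flip to black, move to (5,7). |black|=8
Step 10: on BLACK (5,7): turn L to E, flip to white, move to (5,8). |black|=7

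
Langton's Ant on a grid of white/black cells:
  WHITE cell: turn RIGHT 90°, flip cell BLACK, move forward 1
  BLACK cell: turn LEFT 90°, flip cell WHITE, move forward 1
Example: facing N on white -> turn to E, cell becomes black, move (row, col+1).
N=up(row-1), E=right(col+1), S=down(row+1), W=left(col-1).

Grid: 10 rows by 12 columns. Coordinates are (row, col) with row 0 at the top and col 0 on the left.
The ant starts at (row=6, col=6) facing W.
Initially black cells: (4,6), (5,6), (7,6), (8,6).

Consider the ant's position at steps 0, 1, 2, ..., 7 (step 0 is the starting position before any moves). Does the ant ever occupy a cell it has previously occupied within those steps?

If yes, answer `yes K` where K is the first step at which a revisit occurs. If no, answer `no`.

Step 1: on WHITE (6,6): turn R to N, flip to black, move to (5,6). |black|=5 — new cell
Step 2: on BLACK (5,6): turn L to W, flip to white, move to (5,5). |black|=4 — new cell
Step 3: on WHITE (5,5): turn R to N, flip to black, move to (4,5). |black|=5 — new cell
Step 4: on WHITE (4,5): turn R to E, flip to black, move to (4,6). |black|=6 — new cell
Step 5: on BLACK (4,6): turn L to N, flip to white, move to (3,6). |black|=5 — new cell
Step 6: on WHITE (3,6): turn R to E, flip to black, move to (3,7). |black|=6 — new cell
Step 7: on WHITE (3,7): turn R to S, flip to black, move to (4,7). |black|=7 — new cell
No revisit within 7 steps.

Answer: no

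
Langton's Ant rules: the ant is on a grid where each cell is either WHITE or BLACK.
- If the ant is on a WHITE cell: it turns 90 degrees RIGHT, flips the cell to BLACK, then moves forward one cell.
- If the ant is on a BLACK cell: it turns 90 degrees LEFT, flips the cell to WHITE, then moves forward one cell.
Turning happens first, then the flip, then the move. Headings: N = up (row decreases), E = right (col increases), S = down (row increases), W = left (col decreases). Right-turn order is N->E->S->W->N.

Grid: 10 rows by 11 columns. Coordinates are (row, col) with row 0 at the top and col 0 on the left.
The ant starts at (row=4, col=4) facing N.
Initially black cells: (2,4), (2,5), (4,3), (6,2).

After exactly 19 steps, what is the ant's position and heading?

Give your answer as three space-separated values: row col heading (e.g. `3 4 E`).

Answer: 3 4 W

Derivation:
Step 1: on WHITE (4,4): turn R to E, flip to black, move to (4,5). |black|=5
Step 2: on WHITE (4,5): turn R to S, flip to black, move to (5,5). |black|=6
Step 3: on WHITE (5,5): turn R to W, flip to black, move to (5,4). |black|=7
Step 4: on WHITE (5,4): turn R to N, flip to black, move to (4,4). |black|=8
Step 5: on BLACK (4,4): turn L to W, flip to white, move to (4,3). |black|=7
Step 6: on BLACK (4,3): turn L to S, flip to white, move to (5,3). |black|=6
Step 7: on WHITE (5,3): turn R to W, flip to black, move to (5,2). |black|=7
Step 8: on WHITE (5,2): turn R to N, flip to black, move to (4,2). |black|=8
Step 9: on WHITE (4,2): turn R to E, flip to black, move to (4,3). |black|=9
Step 10: on WHITE (4,3): turn R to S, flip to black, move to (5,3). |black|=10
Step 11: on BLACK (5,3): turn L to E, flip to white, move to (5,4). |black|=9
Step 12: on BLACK (5,4): turn L to N, flip to white, move to (4,4). |black|=8
Step 13: on WHITE (4,4): turn R to E, flip to black, move to (4,5). |black|=9
Step 14: on BLACK (4,5): turn L to N, flip to white, move to (3,5). |black|=8
Step 15: on WHITE (3,5): turn R to E, flip to black, move to (3,6). |black|=9
Step 16: on WHITE (3,6): turn R to S, flip to black, move to (4,6). |black|=10
Step 17: on WHITE (4,6): turn R to W, flip to black, move to (4,5). |black|=11
Step 18: on WHITE (4,5): turn R to N, flip to black, move to (3,5). |black|=12
Step 19: on BLACK (3,5): turn L to W, flip to white, move to (3,4). |black|=11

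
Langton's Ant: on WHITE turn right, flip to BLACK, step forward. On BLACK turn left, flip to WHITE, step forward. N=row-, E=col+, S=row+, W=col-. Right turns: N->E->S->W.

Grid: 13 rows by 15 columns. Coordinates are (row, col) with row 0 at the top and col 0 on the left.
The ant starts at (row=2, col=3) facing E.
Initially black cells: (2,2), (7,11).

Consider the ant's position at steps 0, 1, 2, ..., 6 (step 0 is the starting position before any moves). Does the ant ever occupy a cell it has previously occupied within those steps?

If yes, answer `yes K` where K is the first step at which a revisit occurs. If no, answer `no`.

Answer: no

Derivation:
Step 1: on WHITE (2,3): turn R to S, flip to black, move to (3,3). |black|=3 — new cell
Step 2: on WHITE (3,3): turn R to W, flip to black, move to (3,2). |black|=4 — new cell
Step 3: on WHITE (3,2): turn R to N, flip to black, move to (2,2). |black|=5 — new cell
Step 4: on BLACK (2,2): turn L to W, flip to white, move to (2,1). |black|=4 — new cell
Step 5: on WHITE (2,1): turn R to N, flip to black, move to (1,1). |black|=5 — new cell
Step 6: on WHITE (1,1): turn R to E, flip to black, move to (1,2). |black|=6 — new cell
No revisit within 6 steps.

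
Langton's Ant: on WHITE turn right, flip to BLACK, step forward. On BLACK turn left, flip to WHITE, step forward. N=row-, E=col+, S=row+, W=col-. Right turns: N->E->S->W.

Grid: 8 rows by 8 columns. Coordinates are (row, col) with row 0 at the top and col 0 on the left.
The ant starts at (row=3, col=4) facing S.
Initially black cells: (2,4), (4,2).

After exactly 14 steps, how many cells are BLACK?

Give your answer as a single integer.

Answer: 10

Derivation:
Step 1: on WHITE (3,4): turn R to W, flip to black, move to (3,3). |black|=3
Step 2: on WHITE (3,3): turn R to N, flip to black, move to (2,3). |black|=4
Step 3: on WHITE (2,3): turn R to E, flip to black, move to (2,4). |black|=5
Step 4: on BLACK (2,4): turn L to N, flip to white, move to (1,4). |black|=4
Step 5: on WHITE (1,4): turn R to E, flip to black, move to (1,5). |black|=5
Step 6: on WHITE (1,5): turn R to S, flip to black, move to (2,5). |black|=6
Step 7: on WHITE (2,5): turn R to W, flip to black, move to (2,4). |black|=7
Step 8: on WHITE (2,4): turn R to N, flip to black, move to (1,4). |black|=8
Step 9: on BLACK (1,4): turn L to W, flip to white, move to (1,3). |black|=7
Step 10: on WHITE (1,3): turn R to N, flip to black, move to (0,3). |black|=8
Step 11: on WHITE (0,3): turn R to E, flip to black, move to (0,4). |black|=9
Step 12: on WHITE (0,4): turn R to S, flip to black, move to (1,4). |black|=10
Step 13: on WHITE (1,4): turn R to W, flip to black, move to (1,3). |black|=11
Step 14: on BLACK (1,3): turn L to S, flip to white, move to (2,3). |black|=10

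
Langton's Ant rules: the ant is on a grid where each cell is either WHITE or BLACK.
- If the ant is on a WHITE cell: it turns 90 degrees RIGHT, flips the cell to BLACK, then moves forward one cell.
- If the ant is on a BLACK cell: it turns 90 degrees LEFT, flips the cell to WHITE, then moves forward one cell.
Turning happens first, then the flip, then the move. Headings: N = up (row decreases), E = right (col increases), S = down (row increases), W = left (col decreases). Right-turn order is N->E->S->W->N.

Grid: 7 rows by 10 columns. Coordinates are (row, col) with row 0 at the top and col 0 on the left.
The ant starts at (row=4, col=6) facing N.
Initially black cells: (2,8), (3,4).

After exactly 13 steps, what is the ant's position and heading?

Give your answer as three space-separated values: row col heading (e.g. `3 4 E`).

Answer: 4 5 E

Derivation:
Step 1: on WHITE (4,6): turn R to E, flip to black, move to (4,7). |black|=3
Step 2: on WHITE (4,7): turn R to S, flip to black, move to (5,7). |black|=4
Step 3: on WHITE (5,7): turn R to W, flip to black, move to (5,6). |black|=5
Step 4: on WHITE (5,6): turn R to N, flip to black, move to (4,6). |black|=6
Step 5: on BLACK (4,6): turn L to W, flip to white, move to (4,5). |black|=5
Step 6: on WHITE (4,5): turn R to N, flip to black, move to (3,5). |black|=6
Step 7: on WHITE (3,5): turn R to E, flip to black, move to (3,6). |black|=7
Step 8: on WHITE (3,6): turn R to S, flip to black, move to (4,6). |black|=8
Step 9: on WHITE (4,6): turn R to W, flip to black, move to (4,5). |black|=9
Step 10: on BLACK (4,5): turn L to S, flip to white, move to (5,5). |black|=8
Step 11: on WHITE (5,5): turn R to W, flip to black, move to (5,4). |black|=9
Step 12: on WHITE (5,4): turn R to N, flip to black, move to (4,4). |black|=10
Step 13: on WHITE (4,4): turn R to E, flip to black, move to (4,5). |black|=11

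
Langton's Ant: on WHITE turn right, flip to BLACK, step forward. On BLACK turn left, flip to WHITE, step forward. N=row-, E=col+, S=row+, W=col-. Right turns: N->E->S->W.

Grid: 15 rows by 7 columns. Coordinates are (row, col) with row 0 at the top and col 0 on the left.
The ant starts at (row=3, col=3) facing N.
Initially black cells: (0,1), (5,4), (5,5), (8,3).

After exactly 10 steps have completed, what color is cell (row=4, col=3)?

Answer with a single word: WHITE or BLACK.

Step 1: on WHITE (3,3): turn R to E, flip to black, move to (3,4). |black|=5
Step 2: on WHITE (3,4): turn R to S, flip to black, move to (4,4). |black|=6
Step 3: on WHITE (4,4): turn R to W, flip to black, move to (4,3). |black|=7
Step 4: on WHITE (4,3): turn R to N, flip to black, move to (3,3). |black|=8
Step 5: on BLACK (3,3): turn L to W, flip to white, move to (3,2). |black|=7
Step 6: on WHITE (3,2): turn R to N, flip to black, move to (2,2). |black|=8
Step 7: on WHITE (2,2): turn R to E, flip to black, move to (2,3). |black|=9
Step 8: on WHITE (2,3): turn R to S, flip to black, move to (3,3). |black|=10
Step 9: on WHITE (3,3): turn R to W, flip to black, move to (3,2). |black|=11
Step 10: on BLACK (3,2): turn L to S, flip to white, move to (4,2). |black|=10

Answer: BLACK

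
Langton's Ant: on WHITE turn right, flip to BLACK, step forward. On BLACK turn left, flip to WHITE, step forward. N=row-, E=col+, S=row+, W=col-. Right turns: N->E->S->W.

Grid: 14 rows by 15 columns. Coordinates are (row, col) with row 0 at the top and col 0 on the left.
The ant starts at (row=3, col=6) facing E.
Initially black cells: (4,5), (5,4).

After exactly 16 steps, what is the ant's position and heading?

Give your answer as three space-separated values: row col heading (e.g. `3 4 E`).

Step 1: on WHITE (3,6): turn R to S, flip to black, move to (4,6). |black|=3
Step 2: on WHITE (4,6): turn R to W, flip to black, move to (4,5). |black|=4
Step 3: on BLACK (4,5): turn L to S, flip to white, move to (5,5). |black|=3
Step 4: on WHITE (5,5): turn R to W, flip to black, move to (5,4). |black|=4
Step 5: on BLACK (5,4): turn L to S, flip to white, move to (6,4). |black|=3
Step 6: on WHITE (6,4): turn R to W, flip to black, move to (6,3). |black|=4
Step 7: on WHITE (6,3): turn R to N, flip to black, move to (5,3). |black|=5
Step 8: on WHITE (5,3): turn R to E, flip to black, move to (5,4). |black|=6
Step 9: on WHITE (5,4): turn R to S, flip to black, move to (6,4). |black|=7
Step 10: on BLACK (6,4): turn L to E, flip to white, move to (6,5). |black|=6
Step 11: on WHITE (6,5): turn R to S, flip to black, move to (7,5). |black|=7
Step 12: on WHITE (7,5): turn R to W, flip to black, move to (7,4). |black|=8
Step 13: on WHITE (7,4): turn R to N, flip to black, move to (6,4). |black|=9
Step 14: on WHITE (6,4): turn R to E, flip to black, move to (6,5). |black|=10
Step 15: on BLACK (6,5): turn L to N, flip to white, move to (5,5). |black|=9
Step 16: on BLACK (5,5): turn L to W, flip to white, move to (5,4). |black|=8

Answer: 5 4 W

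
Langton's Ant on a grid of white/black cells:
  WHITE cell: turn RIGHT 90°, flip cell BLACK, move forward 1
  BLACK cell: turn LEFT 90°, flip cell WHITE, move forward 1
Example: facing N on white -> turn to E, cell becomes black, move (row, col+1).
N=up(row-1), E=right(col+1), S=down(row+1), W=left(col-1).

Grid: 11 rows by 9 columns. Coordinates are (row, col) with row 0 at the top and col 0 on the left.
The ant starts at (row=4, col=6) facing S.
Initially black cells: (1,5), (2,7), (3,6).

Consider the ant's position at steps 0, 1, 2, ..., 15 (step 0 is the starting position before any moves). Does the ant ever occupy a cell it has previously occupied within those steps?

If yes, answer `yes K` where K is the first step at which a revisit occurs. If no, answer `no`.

Step 1: on WHITE (4,6): turn R to W, flip to black, move to (4,5). |black|=4 — new cell
Step 2: on WHITE (4,5): turn R to N, flip to black, move to (3,5). |black|=5 — new cell
Step 3: on WHITE (3,5): turn R to E, flip to black, move to (3,6). |black|=6 — new cell
Step 4: on BLACK (3,6): turn L to N, flip to white, move to (2,6). |black|=5 — new cell
Step 5: on WHITE (2,6): turn R to E, flip to black, move to (2,7). |black|=6 — new cell
Step 6: on BLACK (2,7): turn L to N, flip to white, move to (1,7). |black|=5 — new cell
Step 7: on WHITE (1,7): turn R to E, flip to black, move to (1,8). |black|=6 — new cell
Step 8: on WHITE (1,8): turn R to S, flip to black, move to (2,8). |black|=7 — new cell
Step 9: on WHITE (2,8): turn R to W, flip to black, move to (2,7). |black|=8 — REVISIT

Answer: yes 9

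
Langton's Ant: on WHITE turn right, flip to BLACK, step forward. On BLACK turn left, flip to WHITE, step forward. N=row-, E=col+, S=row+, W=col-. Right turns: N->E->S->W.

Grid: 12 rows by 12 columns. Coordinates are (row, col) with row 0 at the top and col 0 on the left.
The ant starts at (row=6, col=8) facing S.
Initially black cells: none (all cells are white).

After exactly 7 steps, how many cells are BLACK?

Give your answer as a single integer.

Answer: 5

Derivation:
Step 1: on WHITE (6,8): turn R to W, flip to black, move to (6,7). |black|=1
Step 2: on WHITE (6,7): turn R to N, flip to black, move to (5,7). |black|=2
Step 3: on WHITE (5,7): turn R to E, flip to black, move to (5,8). |black|=3
Step 4: on WHITE (5,8): turn R to S, flip to black, move to (6,8). |black|=4
Step 5: on BLACK (6,8): turn L to E, flip to white, move to (6,9). |black|=3
Step 6: on WHITE (6,9): turn R to S, flip to black, move to (7,9). |black|=4
Step 7: on WHITE (7,9): turn R to W, flip to black, move to (7,8). |black|=5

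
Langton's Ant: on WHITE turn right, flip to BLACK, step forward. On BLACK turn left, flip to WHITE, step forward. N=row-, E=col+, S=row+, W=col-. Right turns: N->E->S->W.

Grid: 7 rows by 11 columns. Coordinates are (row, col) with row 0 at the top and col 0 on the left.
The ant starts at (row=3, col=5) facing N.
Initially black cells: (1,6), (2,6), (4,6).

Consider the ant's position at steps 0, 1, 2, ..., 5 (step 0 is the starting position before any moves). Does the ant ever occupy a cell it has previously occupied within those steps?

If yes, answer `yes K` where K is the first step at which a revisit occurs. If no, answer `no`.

Answer: no

Derivation:
Step 1: on WHITE (3,5): turn R to E, flip to black, move to (3,6). |black|=4 — new cell
Step 2: on WHITE (3,6): turn R to S, flip to black, move to (4,6). |black|=5 — new cell
Step 3: on BLACK (4,6): turn L to E, flip to white, move to (4,7). |black|=4 — new cell
Step 4: on WHITE (4,7): turn R to S, flip to black, move to (5,7). |black|=5 — new cell
Step 5: on WHITE (5,7): turn R to W, flip to black, move to (5,6). |black|=6 — new cell
No revisit within 5 steps.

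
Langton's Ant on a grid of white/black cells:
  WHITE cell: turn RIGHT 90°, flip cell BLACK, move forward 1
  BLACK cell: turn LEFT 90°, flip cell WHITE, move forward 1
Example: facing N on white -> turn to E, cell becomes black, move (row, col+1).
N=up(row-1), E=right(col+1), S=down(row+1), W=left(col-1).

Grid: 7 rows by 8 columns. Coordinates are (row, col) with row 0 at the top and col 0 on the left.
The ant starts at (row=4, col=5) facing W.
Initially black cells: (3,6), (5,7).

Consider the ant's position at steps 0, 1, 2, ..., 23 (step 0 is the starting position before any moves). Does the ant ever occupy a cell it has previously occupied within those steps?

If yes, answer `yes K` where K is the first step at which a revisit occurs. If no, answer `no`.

Answer: yes 6

Derivation:
Step 1: on WHITE (4,5): turn R to N, flip to black, move to (3,5). |black|=3 — new cell
Step 2: on WHITE (3,5): turn R to E, flip to black, move to (3,6). |black|=4 — new cell
Step 3: on BLACK (3,6): turn L to N, flip to white, move to (2,6). |black|=3 — new cell
Step 4: on WHITE (2,6): turn R to E, flip to black, move to (2,7). |black|=4 — new cell
Step 5: on WHITE (2,7): turn R to S, flip to black, move to (3,7). |black|=5 — new cell
Step 6: on WHITE (3,7): turn R to W, flip to black, move to (3,6). |black|=6 — REVISIT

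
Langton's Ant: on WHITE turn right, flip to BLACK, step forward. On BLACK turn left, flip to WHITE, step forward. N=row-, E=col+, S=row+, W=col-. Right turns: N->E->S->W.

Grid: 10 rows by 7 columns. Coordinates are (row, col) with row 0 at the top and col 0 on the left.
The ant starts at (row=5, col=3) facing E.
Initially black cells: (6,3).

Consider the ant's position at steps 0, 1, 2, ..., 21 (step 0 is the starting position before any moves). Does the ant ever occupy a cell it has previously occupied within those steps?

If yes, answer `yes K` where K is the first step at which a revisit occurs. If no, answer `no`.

Answer: yes 5

Derivation:
Step 1: on WHITE (5,3): turn R to S, flip to black, move to (6,3). |black|=2 — new cell
Step 2: on BLACK (6,3): turn L to E, flip to white, move to (6,4). |black|=1 — new cell
Step 3: on WHITE (6,4): turn R to S, flip to black, move to (7,4). |black|=2 — new cell
Step 4: on WHITE (7,4): turn R to W, flip to black, move to (7,3). |black|=3 — new cell
Step 5: on WHITE (7,3): turn R to N, flip to black, move to (6,3). |black|=4 — REVISIT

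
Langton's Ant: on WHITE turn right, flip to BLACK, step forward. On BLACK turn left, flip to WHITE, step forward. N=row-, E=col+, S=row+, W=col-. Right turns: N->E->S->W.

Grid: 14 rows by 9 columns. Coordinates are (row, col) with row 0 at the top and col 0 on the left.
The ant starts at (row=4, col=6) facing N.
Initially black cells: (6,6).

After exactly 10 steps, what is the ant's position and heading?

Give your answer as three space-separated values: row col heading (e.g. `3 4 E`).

Step 1: on WHITE (4,6): turn R to E, flip to black, move to (4,7). |black|=2
Step 2: on WHITE (4,7): turn R to S, flip to black, move to (5,7). |black|=3
Step 3: on WHITE (5,7): turn R to W, flip to black, move to (5,6). |black|=4
Step 4: on WHITE (5,6): turn R to N, flip to black, move to (4,6). |black|=5
Step 5: on BLACK (4,6): turn L to W, flip to white, move to (4,5). |black|=4
Step 6: on WHITE (4,5): turn R to N, flip to black, move to (3,5). |black|=5
Step 7: on WHITE (3,5): turn R to E, flip to black, move to (3,6). |black|=6
Step 8: on WHITE (3,6): turn R to S, flip to black, move to (4,6). |black|=7
Step 9: on WHITE (4,6): turn R to W, flip to black, move to (4,5). |black|=8
Step 10: on BLACK (4,5): turn L to S, flip to white, move to (5,5). |black|=7

Answer: 5 5 S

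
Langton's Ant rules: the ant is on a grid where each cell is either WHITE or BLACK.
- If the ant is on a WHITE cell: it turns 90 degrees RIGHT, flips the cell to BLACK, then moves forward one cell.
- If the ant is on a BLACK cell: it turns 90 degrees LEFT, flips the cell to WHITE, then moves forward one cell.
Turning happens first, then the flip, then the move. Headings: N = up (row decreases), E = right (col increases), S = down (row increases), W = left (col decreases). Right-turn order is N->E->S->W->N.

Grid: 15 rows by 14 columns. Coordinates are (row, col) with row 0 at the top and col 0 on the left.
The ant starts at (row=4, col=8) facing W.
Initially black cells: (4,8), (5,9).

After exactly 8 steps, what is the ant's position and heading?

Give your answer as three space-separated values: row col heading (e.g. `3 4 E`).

Step 1: on BLACK (4,8): turn L to S, flip to white, move to (5,8). |black|=1
Step 2: on WHITE (5,8): turn R to W, flip to black, move to (5,7). |black|=2
Step 3: on WHITE (5,7): turn R to N, flip to black, move to (4,7). |black|=3
Step 4: on WHITE (4,7): turn R to E, flip to black, move to (4,8). |black|=4
Step 5: on WHITE (4,8): turn R to S, flip to black, move to (5,8). |black|=5
Step 6: on BLACK (5,8): turn L to E, flip to white, move to (5,9). |black|=4
Step 7: on BLACK (5,9): turn L to N, flip to white, move to (4,9). |black|=3
Step 8: on WHITE (4,9): turn R to E, flip to black, move to (4,10). |black|=4

Answer: 4 10 E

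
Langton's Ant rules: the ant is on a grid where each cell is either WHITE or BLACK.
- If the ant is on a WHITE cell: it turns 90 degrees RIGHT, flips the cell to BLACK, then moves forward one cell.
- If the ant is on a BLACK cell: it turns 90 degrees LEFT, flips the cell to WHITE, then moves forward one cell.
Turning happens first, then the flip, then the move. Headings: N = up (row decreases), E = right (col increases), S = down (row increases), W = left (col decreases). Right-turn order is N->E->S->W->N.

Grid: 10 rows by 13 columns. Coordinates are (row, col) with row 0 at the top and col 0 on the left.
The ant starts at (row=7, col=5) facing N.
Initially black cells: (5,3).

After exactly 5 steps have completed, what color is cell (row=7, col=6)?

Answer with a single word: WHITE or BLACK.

Step 1: on WHITE (7,5): turn R to E, flip to black, move to (7,6). |black|=2
Step 2: on WHITE (7,6): turn R to S, flip to black, move to (8,6). |black|=3
Step 3: on WHITE (8,6): turn R to W, flip to black, move to (8,5). |black|=4
Step 4: on WHITE (8,5): turn R to N, flip to black, move to (7,5). |black|=5
Step 5: on BLACK (7,5): turn L to W, flip to white, move to (7,4). |black|=4

Answer: BLACK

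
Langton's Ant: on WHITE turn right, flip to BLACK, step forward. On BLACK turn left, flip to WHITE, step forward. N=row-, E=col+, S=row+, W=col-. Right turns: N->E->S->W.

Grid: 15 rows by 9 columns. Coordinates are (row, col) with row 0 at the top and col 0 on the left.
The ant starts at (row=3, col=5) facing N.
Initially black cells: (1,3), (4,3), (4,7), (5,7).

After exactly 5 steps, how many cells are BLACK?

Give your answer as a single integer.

Answer: 7

Derivation:
Step 1: on WHITE (3,5): turn R to E, flip to black, move to (3,6). |black|=5
Step 2: on WHITE (3,6): turn R to S, flip to black, move to (4,6). |black|=6
Step 3: on WHITE (4,6): turn R to W, flip to black, move to (4,5). |black|=7
Step 4: on WHITE (4,5): turn R to N, flip to black, move to (3,5). |black|=8
Step 5: on BLACK (3,5): turn L to W, flip to white, move to (3,4). |black|=7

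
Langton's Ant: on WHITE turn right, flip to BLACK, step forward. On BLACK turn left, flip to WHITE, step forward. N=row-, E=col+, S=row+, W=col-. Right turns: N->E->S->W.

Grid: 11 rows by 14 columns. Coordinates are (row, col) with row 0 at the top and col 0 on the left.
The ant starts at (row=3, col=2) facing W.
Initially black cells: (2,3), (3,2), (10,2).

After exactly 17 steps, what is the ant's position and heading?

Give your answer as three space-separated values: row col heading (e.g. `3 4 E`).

Step 1: on BLACK (3,2): turn L to S, flip to white, move to (4,2). |black|=2
Step 2: on WHITE (4,2): turn R to W, flip to black, move to (4,1). |black|=3
Step 3: on WHITE (4,1): turn R to N, flip to black, move to (3,1). |black|=4
Step 4: on WHITE (3,1): turn R to E, flip to black, move to (3,2). |black|=5
Step 5: on WHITE (3,2): turn R to S, flip to black, move to (4,2). |black|=6
Step 6: on BLACK (4,2): turn L to E, flip to white, move to (4,3). |black|=5
Step 7: on WHITE (4,3): turn R to S, flip to black, move to (5,3). |black|=6
Step 8: on WHITE (5,3): turn R to W, flip to black, move to (5,2). |black|=7
Step 9: on WHITE (5,2): turn R to N, flip to black, move to (4,2). |black|=8
Step 10: on WHITE (4,2): turn R to E, flip to black, move to (4,3). |black|=9
Step 11: on BLACK (4,3): turn L to N, flip to white, move to (3,3). |black|=8
Step 12: on WHITE (3,3): turn R to E, flip to black, move to (3,4). |black|=9
Step 13: on WHITE (3,4): turn R to S, flip to black, move to (4,4). |black|=10
Step 14: on WHITE (4,4): turn R to W, flip to black, move to (4,3). |black|=11
Step 15: on WHITE (4,3): turn R to N, flip to black, move to (3,3). |black|=12
Step 16: on BLACK (3,3): turn L to W, flip to white, move to (3,2). |black|=11
Step 17: on BLACK (3,2): turn L to S, flip to white, move to (4,2). |black|=10

Answer: 4 2 S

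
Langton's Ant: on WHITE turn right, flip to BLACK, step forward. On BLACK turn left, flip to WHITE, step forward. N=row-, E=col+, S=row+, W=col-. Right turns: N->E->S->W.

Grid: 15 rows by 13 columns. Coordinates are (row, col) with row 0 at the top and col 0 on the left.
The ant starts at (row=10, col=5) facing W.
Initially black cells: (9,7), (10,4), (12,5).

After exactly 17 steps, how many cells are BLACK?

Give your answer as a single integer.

Answer: 14

Derivation:
Step 1: on WHITE (10,5): turn R to N, flip to black, move to (9,5). |black|=4
Step 2: on WHITE (9,5): turn R to E, flip to black, move to (9,6). |black|=5
Step 3: on WHITE (9,6): turn R to S, flip to black, move to (10,6). |black|=6
Step 4: on WHITE (10,6): turn R to W, flip to black, move to (10,5). |black|=7
Step 5: on BLACK (10,5): turn L to S, flip to white, move to (11,5). |black|=6
Step 6: on WHITE (11,5): turn R to W, flip to black, move to (11,4). |black|=7
Step 7: on WHITE (11,4): turn R to N, flip to black, move to (10,4). |black|=8
Step 8: on BLACK (10,4): turn L to W, flip to white, move to (10,3). |black|=7
Step 9: on WHITE (10,3): turn R to N, flip to black, move to (9,3). |black|=8
Step 10: on WHITE (9,3): turn R to E, flip to black, move to (9,4). |black|=9
Step 11: on WHITE (9,4): turn R to S, flip to black, move to (10,4). |black|=10
Step 12: on WHITE (10,4): turn R to W, flip to black, move to (10,3). |black|=11
Step 13: on BLACK (10,3): turn L to S, flip to white, move to (11,3). |black|=10
Step 14: on WHITE (11,3): turn R to W, flip to black, move to (11,2). |black|=11
Step 15: on WHITE (11,2): turn R to N, flip to black, move to (10,2). |black|=12
Step 16: on WHITE (10,2): turn R to E, flip to black, move to (10,3). |black|=13
Step 17: on WHITE (10,3): turn R to S, flip to black, move to (11,3). |black|=14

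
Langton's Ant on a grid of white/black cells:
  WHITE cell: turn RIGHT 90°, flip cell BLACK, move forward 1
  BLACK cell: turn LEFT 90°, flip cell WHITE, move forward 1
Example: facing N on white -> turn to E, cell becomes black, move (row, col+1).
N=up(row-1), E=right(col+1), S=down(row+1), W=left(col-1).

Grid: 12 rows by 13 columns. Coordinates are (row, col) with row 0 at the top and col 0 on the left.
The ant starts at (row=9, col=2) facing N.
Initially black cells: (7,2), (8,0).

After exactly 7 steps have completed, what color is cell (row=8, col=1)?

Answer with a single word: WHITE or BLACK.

Answer: BLACK

Derivation:
Step 1: on WHITE (9,2): turn R to E, flip to black, move to (9,3). |black|=3
Step 2: on WHITE (9,3): turn R to S, flip to black, move to (10,3). |black|=4
Step 3: on WHITE (10,3): turn R to W, flip to black, move to (10,2). |black|=5
Step 4: on WHITE (10,2): turn R to N, flip to black, move to (9,2). |black|=6
Step 5: on BLACK (9,2): turn L to W, flip to white, move to (9,1). |black|=5
Step 6: on WHITE (9,1): turn R to N, flip to black, move to (8,1). |black|=6
Step 7: on WHITE (8,1): turn R to E, flip to black, move to (8,2). |black|=7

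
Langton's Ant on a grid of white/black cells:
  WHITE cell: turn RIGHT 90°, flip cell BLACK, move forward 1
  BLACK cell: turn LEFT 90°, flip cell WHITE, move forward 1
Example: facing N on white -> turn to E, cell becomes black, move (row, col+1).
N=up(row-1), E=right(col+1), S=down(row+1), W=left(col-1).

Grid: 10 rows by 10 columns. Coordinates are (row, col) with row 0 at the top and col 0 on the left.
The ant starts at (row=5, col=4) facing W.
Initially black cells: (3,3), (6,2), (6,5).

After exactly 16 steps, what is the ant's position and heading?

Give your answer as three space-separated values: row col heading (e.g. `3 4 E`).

Answer: 7 2 W

Derivation:
Step 1: on WHITE (5,4): turn R to N, flip to black, move to (4,4). |black|=4
Step 2: on WHITE (4,4): turn R to E, flip to black, move to (4,5). |black|=5
Step 3: on WHITE (4,5): turn R to S, flip to black, move to (5,5). |black|=6
Step 4: on WHITE (5,5): turn R to W, flip to black, move to (5,4). |black|=7
Step 5: on BLACK (5,4): turn L to S, flip to white, move to (6,4). |black|=6
Step 6: on WHITE (6,4): turn R to W, flip to black, move to (6,3). |black|=7
Step 7: on WHITE (6,3): turn R to N, flip to black, move to (5,3). |black|=8
Step 8: on WHITE (5,3): turn R to E, flip to black, move to (5,4). |black|=9
Step 9: on WHITE (5,4): turn R to S, flip to black, move to (6,4). |black|=10
Step 10: on BLACK (6,4): turn L to E, flip to white, move to (6,5). |black|=9
Step 11: on BLACK (6,5): turn L to N, flip to white, move to (5,5). |black|=8
Step 12: on BLACK (5,5): turn L to W, flip to white, move to (5,4). |black|=7
Step 13: on BLACK (5,4): turn L to S, flip to white, move to (6,4). |black|=6
Step 14: on WHITE (6,4): turn R to W, flip to black, move to (6,3). |black|=7
Step 15: on BLACK (6,3): turn L to S, flip to white, move to (7,3). |black|=6
Step 16: on WHITE (7,3): turn R to W, flip to black, move to (7,2). |black|=7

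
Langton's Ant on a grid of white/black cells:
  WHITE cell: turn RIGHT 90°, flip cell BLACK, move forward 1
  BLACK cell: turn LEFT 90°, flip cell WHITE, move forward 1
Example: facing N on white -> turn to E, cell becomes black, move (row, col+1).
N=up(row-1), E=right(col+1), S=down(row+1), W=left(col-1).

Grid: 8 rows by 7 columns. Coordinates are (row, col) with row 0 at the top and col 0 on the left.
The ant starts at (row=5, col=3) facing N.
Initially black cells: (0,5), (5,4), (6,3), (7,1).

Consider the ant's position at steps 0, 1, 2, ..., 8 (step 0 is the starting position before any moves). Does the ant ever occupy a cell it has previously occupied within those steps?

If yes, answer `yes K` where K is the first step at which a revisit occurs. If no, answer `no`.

Answer: yes 5

Derivation:
Step 1: on WHITE (5,3): turn R to E, flip to black, move to (5,4). |black|=5 — new cell
Step 2: on BLACK (5,4): turn L to N, flip to white, move to (4,4). |black|=4 — new cell
Step 3: on WHITE (4,4): turn R to E, flip to black, move to (4,5). |black|=5 — new cell
Step 4: on WHITE (4,5): turn R to S, flip to black, move to (5,5). |black|=6 — new cell
Step 5: on WHITE (5,5): turn R to W, flip to black, move to (5,4). |black|=7 — REVISIT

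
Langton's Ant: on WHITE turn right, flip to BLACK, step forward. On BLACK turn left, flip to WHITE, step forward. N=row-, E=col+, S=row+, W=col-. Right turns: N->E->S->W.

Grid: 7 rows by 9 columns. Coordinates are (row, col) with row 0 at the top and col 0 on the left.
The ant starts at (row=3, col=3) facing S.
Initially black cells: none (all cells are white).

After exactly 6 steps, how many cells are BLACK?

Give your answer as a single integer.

Step 1: on WHITE (3,3): turn R to W, flip to black, move to (3,2). |black|=1
Step 2: on WHITE (3,2): turn R to N, flip to black, move to (2,2). |black|=2
Step 3: on WHITE (2,2): turn R to E, flip to black, move to (2,3). |black|=3
Step 4: on WHITE (2,3): turn R to S, flip to black, move to (3,3). |black|=4
Step 5: on BLACK (3,3): turn L to E, flip to white, move to (3,4). |black|=3
Step 6: on WHITE (3,4): turn R to S, flip to black, move to (4,4). |black|=4

Answer: 4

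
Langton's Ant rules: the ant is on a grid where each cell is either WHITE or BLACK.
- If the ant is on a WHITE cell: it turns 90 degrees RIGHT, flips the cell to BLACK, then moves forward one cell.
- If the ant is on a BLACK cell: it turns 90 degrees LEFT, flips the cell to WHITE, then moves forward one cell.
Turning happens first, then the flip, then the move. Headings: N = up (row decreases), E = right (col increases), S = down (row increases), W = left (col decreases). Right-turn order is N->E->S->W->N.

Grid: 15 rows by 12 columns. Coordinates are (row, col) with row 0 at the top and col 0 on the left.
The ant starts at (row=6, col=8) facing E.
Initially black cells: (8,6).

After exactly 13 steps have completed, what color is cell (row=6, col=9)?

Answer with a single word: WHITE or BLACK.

Step 1: on WHITE (6,8): turn R to S, flip to black, move to (7,8). |black|=2
Step 2: on WHITE (7,8): turn R to W, flip to black, move to (7,7). |black|=3
Step 3: on WHITE (7,7): turn R to N, flip to black, move to (6,7). |black|=4
Step 4: on WHITE (6,7): turn R to E, flip to black, move to (6,8). |black|=5
Step 5: on BLACK (6,8): turn L to N, flip to white, move to (5,8). |black|=4
Step 6: on WHITE (5,8): turn R to E, flip to black, move to (5,9). |black|=5
Step 7: on WHITE (5,9): turn R to S, flip to black, move to (6,9). |black|=6
Step 8: on WHITE (6,9): turn R to W, flip to black, move to (6,8). |black|=7
Step 9: on WHITE (6,8): turn R to N, flip to black, move to (5,8). |black|=8
Step 10: on BLACK (5,8): turn L to W, flip to white, move to (5,7). |black|=7
Step 11: on WHITE (5,7): turn R to N, flip to black, move to (4,7). |black|=8
Step 12: on WHITE (4,7): turn R to E, flip to black, move to (4,8). |black|=9
Step 13: on WHITE (4,8): turn R to S, flip to black, move to (5,8). |black|=10

Answer: BLACK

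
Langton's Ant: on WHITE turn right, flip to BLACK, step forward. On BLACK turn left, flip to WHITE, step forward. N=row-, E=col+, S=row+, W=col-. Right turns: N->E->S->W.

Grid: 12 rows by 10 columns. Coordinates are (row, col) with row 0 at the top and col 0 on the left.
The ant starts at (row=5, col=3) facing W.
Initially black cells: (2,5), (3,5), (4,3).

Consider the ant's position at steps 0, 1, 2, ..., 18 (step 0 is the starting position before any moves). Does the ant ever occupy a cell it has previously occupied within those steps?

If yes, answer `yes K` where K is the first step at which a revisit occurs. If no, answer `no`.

Answer: yes 5

Derivation:
Step 1: on WHITE (5,3): turn R to N, flip to black, move to (4,3). |black|=4 — new cell
Step 2: on BLACK (4,3): turn L to W, flip to white, move to (4,2). |black|=3 — new cell
Step 3: on WHITE (4,2): turn R to N, flip to black, move to (3,2). |black|=4 — new cell
Step 4: on WHITE (3,2): turn R to E, flip to black, move to (3,3). |black|=5 — new cell
Step 5: on WHITE (3,3): turn R to S, flip to black, move to (4,3). |black|=6 — REVISIT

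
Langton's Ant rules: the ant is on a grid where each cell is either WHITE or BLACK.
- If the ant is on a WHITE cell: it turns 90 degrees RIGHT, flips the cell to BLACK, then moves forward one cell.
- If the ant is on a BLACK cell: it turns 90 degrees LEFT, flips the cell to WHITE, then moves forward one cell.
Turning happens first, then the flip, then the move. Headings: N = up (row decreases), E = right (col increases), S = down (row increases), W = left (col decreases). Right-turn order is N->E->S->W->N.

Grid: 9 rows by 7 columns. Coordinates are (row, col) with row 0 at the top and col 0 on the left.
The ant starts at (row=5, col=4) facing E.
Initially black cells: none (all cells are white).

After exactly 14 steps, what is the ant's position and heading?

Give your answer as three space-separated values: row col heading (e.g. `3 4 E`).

Step 1: on WHITE (5,4): turn R to S, flip to black, move to (6,4). |black|=1
Step 2: on WHITE (6,4): turn R to W, flip to black, move to (6,3). |black|=2
Step 3: on WHITE (6,3): turn R to N, flip to black, move to (5,3). |black|=3
Step 4: on WHITE (5,3): turn R to E, flip to black, move to (5,4). |black|=4
Step 5: on BLACK (5,4): turn L to N, flip to white, move to (4,4). |black|=3
Step 6: on WHITE (4,4): turn R to E, flip to black, move to (4,5). |black|=4
Step 7: on WHITE (4,5): turn R to S, flip to black, move to (5,5). |black|=5
Step 8: on WHITE (5,5): turn R to W, flip to black, move to (5,4). |black|=6
Step 9: on WHITE (5,4): turn R to N, flip to black, move to (4,4). |black|=7
Step 10: on BLACK (4,4): turn L to W, flip to white, move to (4,3). |black|=6
Step 11: on WHITE (4,3): turn R to N, flip to black, move to (3,3). |black|=7
Step 12: on WHITE (3,3): turn R to E, flip to black, move to (3,4). |black|=8
Step 13: on WHITE (3,4): turn R to S, flip to black, move to (4,4). |black|=9
Step 14: on WHITE (4,4): turn R to W, flip to black, move to (4,3). |black|=10

Answer: 4 3 W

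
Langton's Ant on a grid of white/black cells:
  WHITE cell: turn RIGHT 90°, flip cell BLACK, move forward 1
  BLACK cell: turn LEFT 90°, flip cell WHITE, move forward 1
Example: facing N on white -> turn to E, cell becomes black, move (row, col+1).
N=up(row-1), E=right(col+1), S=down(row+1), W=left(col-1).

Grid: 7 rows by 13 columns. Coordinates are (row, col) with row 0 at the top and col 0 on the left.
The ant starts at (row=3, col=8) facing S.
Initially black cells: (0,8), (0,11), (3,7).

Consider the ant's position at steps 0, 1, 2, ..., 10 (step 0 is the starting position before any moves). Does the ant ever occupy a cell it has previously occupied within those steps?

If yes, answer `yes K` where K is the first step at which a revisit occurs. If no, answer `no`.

Answer: yes 5

Derivation:
Step 1: on WHITE (3,8): turn R to W, flip to black, move to (3,7). |black|=4 — new cell
Step 2: on BLACK (3,7): turn L to S, flip to white, move to (4,7). |black|=3 — new cell
Step 3: on WHITE (4,7): turn R to W, flip to black, move to (4,6). |black|=4 — new cell
Step 4: on WHITE (4,6): turn R to N, flip to black, move to (3,6). |black|=5 — new cell
Step 5: on WHITE (3,6): turn R to E, flip to black, move to (3,7). |black|=6 — REVISIT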